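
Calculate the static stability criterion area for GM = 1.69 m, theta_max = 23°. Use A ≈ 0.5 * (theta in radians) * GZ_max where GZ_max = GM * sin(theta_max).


Formula: GZ_max = GM * sin(theta); Area = 0.5 * theta_rad * GZ_max
Step 1 — GZ_max = 1.69 * sin(23°) = 1.69 * 0.390731 = 0.660335 m
Step 2 — theta_rad = 23 * pi/180 = 0.401426 rad
Step 3 — Area = 0.5 * 0.401426 * 0.660335 ≈ 0.13254 m·rad (5 s.f.)

0.13254 m·rad


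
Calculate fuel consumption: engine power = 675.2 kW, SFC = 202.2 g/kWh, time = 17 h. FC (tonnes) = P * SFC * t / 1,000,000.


Formula: FC (tonnes) = P * SFC * t / 1,000,000
Step 1 — P * SFC * t = 675.2 * 202.2 * 17 = 2320932.48 g
Step 2 — FC (tonnes) = 2320932.48 / 1,000,000 ≈ 2.3209 tonnes (5 s.f.)

2.3209 tonnes


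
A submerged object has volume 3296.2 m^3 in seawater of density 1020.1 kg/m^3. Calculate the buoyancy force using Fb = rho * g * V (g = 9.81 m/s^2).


Formula: Fb = rho * g * V
Substituting: Fb = 1020.1 * 9.81 * 3296.2
Intermediate: 1020.1 * 9.81 = 10007.181
Result: Fb = 10007.181 * 3296.2 ≈ 32986000 N (5 s.f.)

32986000 N


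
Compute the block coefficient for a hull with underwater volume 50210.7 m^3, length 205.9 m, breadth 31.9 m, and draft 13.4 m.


Formula: Cb = V / (L * B * T)
Step 1 — L * B * T = 205.9 * 31.9 * 13.4 = 88014.014 m^3
Step 2 — Cb = 50210.7 / 88014.014 ≈ 0.57049 (5 s.f.)

0.57049


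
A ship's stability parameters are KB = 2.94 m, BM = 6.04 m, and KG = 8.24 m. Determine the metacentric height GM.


Formula: GM = KB + BM - KG
Step 1 — KM = KB + BM = 2.94 + 6.04 = 8.98 m
Step 2 — GM = KM - KG = 8.98 - 8.24 = 0.74 m

0.74 m


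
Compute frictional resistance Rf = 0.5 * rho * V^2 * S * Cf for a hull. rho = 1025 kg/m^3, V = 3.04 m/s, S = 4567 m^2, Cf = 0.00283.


Formula: Rf = 0.5 * rho * V^2 * S * Cf
Step 1 — V^2 = 3.04^2 = 9.2416
Step 2 — 0.5 * rho * V^2 = 0.5 * 1025 * 9.2416 = 4736.32
Step 3 — Rf = 4736.32 * 4567 * 0.00283 ≈ 61215 N (5 s.f.)

61215 N


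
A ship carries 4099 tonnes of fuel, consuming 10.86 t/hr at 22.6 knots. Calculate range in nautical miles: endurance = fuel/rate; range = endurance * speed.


Formula: endurance = fuel / rate; range = endurance * speed
Step 1 — endurance = 4099 / 10.86 = 377.4401 hours
Step 2 — range = 377.4401 * 22.6 ≈ 8530.1 nautical miles (5 s.f.)

8530.1 NM


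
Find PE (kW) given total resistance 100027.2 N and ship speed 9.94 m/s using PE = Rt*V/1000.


Formula: PE = Rt * V / 1000 (kW)
Step 1 — PE (W) = 100027.2 * 9.94 = 994270.368 W
Step 2 — PE (kW) = 994270.368 / 1000 ≈ 994.27 kW (5 s.f.)

994.27 kW


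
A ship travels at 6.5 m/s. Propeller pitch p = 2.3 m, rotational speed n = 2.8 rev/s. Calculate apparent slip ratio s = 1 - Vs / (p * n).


Formula: s = 1 - Vs / (p * n)
Step 1 — p * n = 2.3 * 2.8 = 6.44
Step 2 — Vs / (p*n) = 6.5 / 6.44 = 1.009317 (6 d.p.)
Step 3 — s = 1 - 1.009317 = -0.009317

-0.009317


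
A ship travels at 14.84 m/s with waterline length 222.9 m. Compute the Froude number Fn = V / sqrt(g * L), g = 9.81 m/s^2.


Formula: Fn = V / sqrt(g * L)
Step 1 — g * L = 9.81 * 222.9 = 2186.649
Step 2 — sqrt(g * L) = sqrt(2186.649) = 46.761619
Step 3 — Fn = 14.84 / 46.761619 ≈ 0.31735 (5 s.f.)

0.31735


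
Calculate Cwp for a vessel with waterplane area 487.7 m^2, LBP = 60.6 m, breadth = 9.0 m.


Formula: Cwp = Aw / (L * B)
Step 1 — L * B = 60.6 * 9.0 = 545.4 m^2
Step 2 — Cwp = 487.7 / 545.4 ≈ 0.89421 (5 s.f.)

0.89421


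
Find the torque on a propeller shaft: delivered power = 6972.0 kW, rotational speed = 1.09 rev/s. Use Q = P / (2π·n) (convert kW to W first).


Formula: Q = P_W / (2 * pi * n)
Step 1 — P_W = 6972.0 kW * 1000 = 6972000.0 W
Step 2 — 2 * pi * n = 2 * pi * 1.09 = 6.848672
Step 3 — Q = 6972000.0 / 6.848672 ≈ 1018000 N·m (5 s.f.)

1018000 N·m


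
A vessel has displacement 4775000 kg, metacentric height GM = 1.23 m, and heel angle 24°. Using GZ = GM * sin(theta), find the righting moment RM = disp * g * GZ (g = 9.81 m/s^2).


Formula: GZ = GM * sin(theta); RM = disp * g * GZ
Step 1 — GZ = 1.23 * sin(24°) = 1.23 * 0.406737 = 0.500287 m
Step 2 — RM = 4775000 * 9.81 * 0.500287 ≈ 23435000 N·m (5 s.f.)

23435000 N·m


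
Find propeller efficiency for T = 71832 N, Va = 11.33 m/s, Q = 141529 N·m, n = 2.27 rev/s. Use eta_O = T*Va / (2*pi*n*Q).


Formula: eta = T * Va / (2 * pi * n * Q)
Step 1 — numerator = T * Va = 71832 * 11.33 = 813856.56
Step 2 — 2 * pi * n = 2 * pi * 2.27 = 14.262831
Step 3 — denominator = 14.262831 * 141529 = 2018604.21
Step 4 — eta = 813856.56 / 2018604.21 ≈ 0.40318 (5 s.f.)

0.40318


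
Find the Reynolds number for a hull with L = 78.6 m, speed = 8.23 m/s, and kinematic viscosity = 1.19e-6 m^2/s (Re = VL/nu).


Formula: Re = V * L / nu
Step 1 — V * L = 8.23 * 78.6 = 646.878 m^2/s
Step 2 — Re = 646.878 / 1.19e-6 = 5.44e+08

5.44e+08


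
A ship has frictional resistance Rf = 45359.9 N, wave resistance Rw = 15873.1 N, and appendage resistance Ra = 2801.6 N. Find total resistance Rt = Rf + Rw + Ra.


Formula: Rt = Rf + Rw + Ra
Substituting: Rt = 45359.9 + 15873.1 + 2801.6
Result: Rt = 64034.6 N

64034.6 N


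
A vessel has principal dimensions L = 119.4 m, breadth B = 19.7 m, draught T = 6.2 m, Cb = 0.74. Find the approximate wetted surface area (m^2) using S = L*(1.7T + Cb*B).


Formula: S = 1.7*L*T + V/T with V = Cb*L*B*T, i.e. S = L * (1.7*T + Cb*B)
Step 1 — 1.7*T = 1.7 * 6.2 = 10.54 m
Step 2 — Cb*B = 0.74 * 19.7 = 14.578 m
Step 3 — 1.7*T + Cb*B = 10.54 + 14.578 = 25.118 m
Step 4 — S = 119.4 * 25.118 ≈ 2999.1 m^2 (5 s.f.)

2999.1 m^2


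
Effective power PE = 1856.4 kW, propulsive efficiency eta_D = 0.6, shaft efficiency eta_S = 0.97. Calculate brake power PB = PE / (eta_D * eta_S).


Formula: PB = PE / (eta_D * eta_S)
Step 1 — combined efficiency = eta_D * eta_S = 0.6 * 0.97 = 0.582
Step 2 — PB = 1856.4 / 0.582 ≈ 3189.7 kW (5 s.f.)

3189.7 kW


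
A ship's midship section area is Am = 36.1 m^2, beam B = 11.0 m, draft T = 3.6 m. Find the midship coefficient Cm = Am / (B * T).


Formula: Cm = Am / (B * T)
Step 1 — B * T = 11.0 * 3.6 = 39.6 m^2
Step 2 — Cm = 36.1 / 39.6 ≈ 0.91162 (5 s.f.)

0.91162


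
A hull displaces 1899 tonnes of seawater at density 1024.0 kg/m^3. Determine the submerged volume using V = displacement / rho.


Formula: V = mass / rho
Step 1 — convert tonnes to kg: 1899 t * 1000 = 1899000 kg
Step 2 — V = 1899000 / 1024.0 ≈ 1854.5 m^3 (5 s.f.)

1854.5 m^3


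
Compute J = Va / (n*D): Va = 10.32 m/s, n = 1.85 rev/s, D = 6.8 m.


Formula: J = Va / (n * D)
Step 1 — n * D = 1.85 * 6.8 = 12.58
Step 2 — J = 10.32 / 12.58 ≈ 0.82035 (5 s.f.)

0.82035


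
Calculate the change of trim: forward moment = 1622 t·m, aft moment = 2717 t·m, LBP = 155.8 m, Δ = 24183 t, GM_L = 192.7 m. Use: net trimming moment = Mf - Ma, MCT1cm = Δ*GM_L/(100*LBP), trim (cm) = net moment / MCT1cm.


Formula: net trimming moment = Mf - Ma; MCT1cm = Δ*GM_L/(100*LBP); trim = net moment / MCT1cm
Step 1 — net trimming moment = 1622 - 2717 = -1095 t·m
Step 2 — MCT1cm = 24183 * 192.7 / (100 * 155.8) = 299.1055 t·m/cm
Step 3 — trim = -1095 / 299.1055 ≈ -3.6609 cm (5 s.f.)

-3.6609 cm


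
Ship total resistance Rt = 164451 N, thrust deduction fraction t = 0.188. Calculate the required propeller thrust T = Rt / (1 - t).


Formula: T = Rt / (1 - t)
Step 1 — (1 - t) = 1 - 0.188 = 0.812
Step 2 — T = 164451 / 0.812 ≈ 202530 N (5 s.f.)

202530 N


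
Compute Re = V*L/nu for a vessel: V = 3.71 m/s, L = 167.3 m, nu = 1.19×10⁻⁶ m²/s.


Formula: Re = V * L / nu
Step 1 — V * L = 3.71 * 167.3 = 620.683 m^2/s
Step 2 — Re = 620.683 / 1.19e-6 = 5.22e+08

5.22e+08


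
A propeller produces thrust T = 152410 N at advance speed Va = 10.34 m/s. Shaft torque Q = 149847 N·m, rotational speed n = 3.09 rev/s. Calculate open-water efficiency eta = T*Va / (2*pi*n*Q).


Formula: eta = T * Va / (2 * pi * n * Q)
Step 1 — numerator = T * Va = 152410 * 10.34 = 1575919.4
Step 2 — 2 * pi * n = 2 * pi * 3.09 = 19.415043
Step 3 — denominator = 19.415043 * 149847 = 2909285.95
Step 4 — eta = 1575919.4 / 2909285.95 ≈ 0.54169 (5 s.f.)

0.54169


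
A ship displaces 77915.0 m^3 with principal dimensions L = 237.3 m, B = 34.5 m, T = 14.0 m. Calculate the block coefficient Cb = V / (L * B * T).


Formula: Cb = V / (L * B * T)
Step 1 — L * B * T = 237.3 * 34.5 * 14.0 = 114615.9 m^3
Step 2 — Cb = 77915.0 / 114615.9 ≈ 0.67979 (5 s.f.)

0.67979


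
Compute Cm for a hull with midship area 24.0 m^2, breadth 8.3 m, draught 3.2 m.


Formula: Cm = Am / (B * T)
Step 1 — B * T = 8.3 * 3.2 = 26.56 m^2
Step 2 — Cm = 24.0 / 26.56 ≈ 0.90361 (5 s.f.)

0.90361


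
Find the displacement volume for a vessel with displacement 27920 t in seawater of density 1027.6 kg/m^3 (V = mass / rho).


Formula: V = mass / rho
Step 1 — convert tonnes to kg: 27920 t * 1000 = 27920000 kg
Step 2 — V = 27920000 / 1027.6 ≈ 27170 m^3 (5 s.f.)

27170 m^3


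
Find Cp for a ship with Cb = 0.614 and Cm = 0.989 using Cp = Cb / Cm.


Formula: Cp = Cb / Cm
Substituting: Cp = 0.614 / 0.989
Result: Cp ≈ 0.62083 (5 s.f.)

0.62083


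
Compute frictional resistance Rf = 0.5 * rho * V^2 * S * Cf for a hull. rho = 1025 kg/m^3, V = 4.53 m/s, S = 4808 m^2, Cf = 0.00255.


Formula: Rf = 0.5 * rho * V^2 * S * Cf
Step 1 — V^2 = 4.53^2 = 20.5209
Step 2 — 0.5 * rho * V^2 = 0.5 * 1025 * 20.5209 = 10516.96125
Step 3 — Rf = 10516.96125 * 4808 * 0.00255 ≈ 128940 N (5 s.f.)

128940 N


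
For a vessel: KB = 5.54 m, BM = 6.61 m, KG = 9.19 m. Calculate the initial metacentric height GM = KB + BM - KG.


Formula: GM = KB + BM - KG
Step 1 — KM = KB + BM = 5.54 + 6.61 = 12.15 m
Step 2 — GM = KM - KG = 12.15 - 9.19 = 2.96 m

2.96 m


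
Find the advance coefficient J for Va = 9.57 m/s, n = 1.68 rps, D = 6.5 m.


Formula: J = Va / (n * D)
Step 1 — n * D = 1.68 * 6.5 = 10.92
Step 2 — J = 9.57 / 10.92 ≈ 0.87637 (5 s.f.)

0.87637


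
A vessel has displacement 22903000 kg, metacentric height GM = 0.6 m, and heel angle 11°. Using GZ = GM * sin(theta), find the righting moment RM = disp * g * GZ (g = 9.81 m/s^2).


Formula: GZ = GM * sin(theta); RM = disp * g * GZ
Step 1 — GZ = 0.6 * sin(11°) = 0.6 * 0.190809 = 0.114485 m
Step 2 — RM = 22903000 * 9.81 * 0.114485 ≈ 25722000 N·m (5 s.f.)

25722000 N·m


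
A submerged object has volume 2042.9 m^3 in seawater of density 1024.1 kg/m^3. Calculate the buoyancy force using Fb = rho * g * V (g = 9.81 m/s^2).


Formula: Fb = rho * g * V
Substituting: Fb = 1024.1 * 9.81 * 2042.9
Intermediate: 1024.1 * 9.81 = 10046.421
Result: Fb = 10046.421 * 2042.9 ≈ 20524000 N (5 s.f.)

20524000 N


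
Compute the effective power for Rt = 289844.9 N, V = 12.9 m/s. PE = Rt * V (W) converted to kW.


Formula: PE = Rt * V / 1000 (kW)
Step 1 — PE (W) = 289844.9 * 12.9 = 3738999.21 W
Step 2 — PE (kW) = 3738999.21 / 1000 ≈ 3739.0 kW (5 s.f.)

3739.0 kW


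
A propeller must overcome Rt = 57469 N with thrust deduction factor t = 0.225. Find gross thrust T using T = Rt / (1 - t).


Formula: T = Rt / (1 - t)
Step 1 — (1 - t) = 1 - 0.225 = 0.775
Step 2 — T = 57469 / 0.775 ≈ 74154 N (5 s.f.)

74154 N


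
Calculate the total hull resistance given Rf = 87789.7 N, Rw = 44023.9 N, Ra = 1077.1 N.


Formula: Rt = Rf + Rw + Ra
Substituting: Rt = 87789.7 + 44023.9 + 1077.1
Result: Rt = 132890.7 N

132890.7 N


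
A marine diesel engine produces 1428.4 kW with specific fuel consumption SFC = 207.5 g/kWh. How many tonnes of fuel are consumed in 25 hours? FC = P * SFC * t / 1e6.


Formula: FC (tonnes) = P * SFC * t / 1,000,000
Step 1 — P * SFC * t = 1428.4 * 207.5 * 25 = 7409825.0 g
Step 2 — FC (tonnes) = 7409825.0 / 1,000,000 ≈ 7.4098 tonnes (5 s.f.)

7.4098 tonnes


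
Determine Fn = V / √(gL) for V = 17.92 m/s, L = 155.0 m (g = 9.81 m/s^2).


Formula: Fn = V / sqrt(g * L)
Step 1 — g * L = 9.81 * 155.0 = 1520.55
Step 2 — sqrt(g * L) = sqrt(1520.55) = 38.99423
Step 3 — Fn = 17.92 / 38.99423 ≈ 0.45956 (5 s.f.)

0.45956


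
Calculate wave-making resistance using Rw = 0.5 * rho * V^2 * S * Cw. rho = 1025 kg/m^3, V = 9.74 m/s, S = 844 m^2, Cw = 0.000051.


Formula: Rw = 0.5 * rho * V^2 * S * Cw
Step 1 — V^2 = 9.74^2 = 94.8676
Step 2 — 0.5 * rho * V^2 = 0.5 * 1025 * 94.8676 = 48619.645
Step 3 — Rw = 48619.645 * 844 * 0.000051 ≈ 2092.8 N (5 s.f.)

2092.8 N


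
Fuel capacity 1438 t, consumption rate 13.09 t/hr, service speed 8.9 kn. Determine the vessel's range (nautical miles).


Formula: endurance = fuel / rate; range = endurance * speed
Step 1 — endurance = 1438 / 13.09 = 109.8549 hours
Step 2 — range = 109.8549 * 8.9 ≈ 977.71 nautical miles (5 s.f.)

977.71 NM


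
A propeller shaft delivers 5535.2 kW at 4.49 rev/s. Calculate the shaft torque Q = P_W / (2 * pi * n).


Formula: Q = P_W / (2 * pi * n)
Step 1 — P_W = 5535.2 kW * 1000 = 5535200.0 W
Step 2 — 2 * pi * n = 2 * pi * 4.49 = 28.211502
Step 3 — Q = 5535200.0 / 28.211502 ≈ 196200 N·m (5 s.f.)

196200 N·m


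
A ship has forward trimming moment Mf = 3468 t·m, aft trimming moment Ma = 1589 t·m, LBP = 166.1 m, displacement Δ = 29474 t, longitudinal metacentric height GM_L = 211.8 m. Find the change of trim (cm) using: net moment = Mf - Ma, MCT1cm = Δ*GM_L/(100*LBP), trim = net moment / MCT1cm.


Formula: net trimming moment = Mf - Ma; MCT1cm = Δ*GM_L/(100*LBP); trim = net moment / MCT1cm
Step 1 — net trimming moment = 3468 - 1589 = 1879 t·m
Step 2 — MCT1cm = 29474 * 211.8 / (100 * 166.1) = 375.8334 t·m/cm
Step 3 — trim = 1879 / 375.8334 ≈ 4.9996 cm (5 s.f.)

4.9996 cm


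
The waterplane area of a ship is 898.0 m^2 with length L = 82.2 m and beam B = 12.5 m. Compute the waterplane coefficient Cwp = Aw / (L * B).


Formula: Cwp = Aw / (L * B)
Step 1 — L * B = 82.2 * 12.5 = 1027.5 m^2
Step 2 — Cwp = 898.0 / 1027.5 ≈ 0.87397 (5 s.f.)

0.87397


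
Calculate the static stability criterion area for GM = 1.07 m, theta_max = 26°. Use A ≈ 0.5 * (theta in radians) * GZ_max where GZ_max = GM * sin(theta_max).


Formula: GZ_max = GM * sin(theta); Area = 0.5 * theta_rad * GZ_max
Step 1 — GZ_max = 1.07 * sin(26°) = 1.07 * 0.438371 = 0.469057 m
Step 2 — theta_rad = 26 * pi/180 = 0.453786 rad
Step 3 — Area = 0.5 * 0.453786 * 0.469057 ≈ 0.10643 m·rad (5 s.f.)

0.10643 m·rad


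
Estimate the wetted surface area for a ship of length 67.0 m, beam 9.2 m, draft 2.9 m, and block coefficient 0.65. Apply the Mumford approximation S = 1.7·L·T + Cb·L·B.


Formula: S = 1.7*L*T + V/T with V = Cb*L*B*T, i.e. S = L * (1.7*T + Cb*B)
Step 1 — 1.7*T = 1.7 * 2.9 = 4.93 m
Step 2 — Cb*B = 0.65 * 9.2 = 5.98 m
Step 3 — 1.7*T + Cb*B = 4.93 + 5.98 = 10.91 m
Step 4 — S = 67.0 * 10.91 ≈ 730.97 m^2 (5 s.f.)

730.97 m^2


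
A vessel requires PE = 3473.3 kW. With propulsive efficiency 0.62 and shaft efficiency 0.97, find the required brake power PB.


Formula: PB = PE / (eta_D * eta_S)
Step 1 — combined efficiency = eta_D * eta_S = 0.62 * 0.97 = 0.6014
Step 2 — PB = 3473.3 / 0.6014 ≈ 5775.4 kW (5 s.f.)

5775.4 kW


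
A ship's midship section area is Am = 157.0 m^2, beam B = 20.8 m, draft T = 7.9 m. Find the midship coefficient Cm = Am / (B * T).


Formula: Cm = Am / (B * T)
Step 1 — B * T = 20.8 * 7.9 = 164.32 m^2
Step 2 — Cm = 157.0 / 164.32 ≈ 0.95545 (5 s.f.)

0.95545


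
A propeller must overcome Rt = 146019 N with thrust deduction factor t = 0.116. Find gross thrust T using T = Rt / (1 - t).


Formula: T = Rt / (1 - t)
Step 1 — (1 - t) = 1 - 0.116 = 0.884
Step 2 — T = 146019 / 0.884 ≈ 165180 N (5 s.f.)

165180 N


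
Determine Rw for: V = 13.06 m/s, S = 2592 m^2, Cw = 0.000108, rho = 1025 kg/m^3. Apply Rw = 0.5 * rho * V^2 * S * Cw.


Formula: Rw = 0.5 * rho * V^2 * S * Cw
Step 1 — V^2 = 13.06^2 = 170.5636
Step 2 — 0.5 * rho * V^2 = 0.5 * 1025 * 170.5636 = 87413.845
Step 3 — Rw = 87413.845 * 2592 * 0.000108 ≈ 24470 N (5 s.f.)

24470 N


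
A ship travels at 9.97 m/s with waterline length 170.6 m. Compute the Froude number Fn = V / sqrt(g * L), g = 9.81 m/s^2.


Formula: Fn = V / sqrt(g * L)
Step 1 — g * L = 9.81 * 170.6 = 1673.586
Step 2 — sqrt(g * L) = sqrt(1673.586) = 40.909485
Step 3 — Fn = 9.97 / 40.909485 ≈ 0.24371 (5 s.f.)

0.24371


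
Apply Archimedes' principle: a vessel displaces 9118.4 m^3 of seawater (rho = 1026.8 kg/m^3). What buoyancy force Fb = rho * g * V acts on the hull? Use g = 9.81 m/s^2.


Formula: Fb = rho * g * V
Substituting: Fb = 1026.8 * 9.81 * 9118.4
Intermediate: 1026.8 * 9.81 = 10072.908
Result: Fb = 10072.908 * 9118.4 ≈ 91849000 N (5 s.f.)

91849000 N


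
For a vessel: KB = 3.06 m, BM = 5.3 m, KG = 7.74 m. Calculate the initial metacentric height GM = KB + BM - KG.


Formula: GM = KB + BM - KG
Step 1 — KM = KB + BM = 3.06 + 5.3 = 8.36 m
Step 2 — GM = KM - KG = 8.36 - 7.74 = 0.62 m

0.62 m


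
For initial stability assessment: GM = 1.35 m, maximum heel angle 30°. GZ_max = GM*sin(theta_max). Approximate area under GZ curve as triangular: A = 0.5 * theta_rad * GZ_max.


Formula: GZ_max = GM * sin(theta); Area = 0.5 * theta_rad * GZ_max
Step 1 — GZ_max = 1.35 * sin(30°) = 1.35 * 0.5 = 0.675 m
Step 2 — theta_rad = 30 * pi/180 = 0.523599 rad
Step 3 — Area = 0.5 * 0.523599 * 0.675 ≈ 0.17671 m·rad (5 s.f.)

0.17671 m·rad


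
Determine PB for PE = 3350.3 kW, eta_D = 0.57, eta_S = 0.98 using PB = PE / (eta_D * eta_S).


Formula: PB = PE / (eta_D * eta_S)
Step 1 — combined efficiency = eta_D * eta_S = 0.57 * 0.98 = 0.5586
Step 2 — PB = 3350.3 / 0.5586 ≈ 5997.7 kW (5 s.f.)

5997.7 kW


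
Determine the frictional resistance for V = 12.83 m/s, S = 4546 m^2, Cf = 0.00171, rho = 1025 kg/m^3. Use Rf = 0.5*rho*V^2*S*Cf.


Formula: Rf = 0.5 * rho * V^2 * S * Cf
Step 1 — V^2 = 12.83^2 = 164.6089
Step 2 — 0.5 * rho * V^2 = 0.5 * 1025 * 164.6089 = 84362.06125
Step 3 — Rf = 84362.06125 * 4546 * 0.00171 ≈ 655800 N (5 s.f.)

655800 N


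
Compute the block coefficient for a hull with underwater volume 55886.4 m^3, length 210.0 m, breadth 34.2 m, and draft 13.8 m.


Formula: Cb = V / (L * B * T)
Step 1 — L * B * T = 210.0 * 34.2 * 13.8 = 99111.6 m^3
Step 2 — Cb = 55886.4 / 99111.6 ≈ 0.56387 (5 s.f.)

0.56387


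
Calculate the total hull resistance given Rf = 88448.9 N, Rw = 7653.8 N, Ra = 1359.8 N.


Formula: Rt = Rf + Rw + Ra
Substituting: Rt = 88448.9 + 7653.8 + 1359.8
Result: Rt = 97462.5 N

97462.5 N


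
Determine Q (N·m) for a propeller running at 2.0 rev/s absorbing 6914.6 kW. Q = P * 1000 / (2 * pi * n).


Formula: Q = P_W / (2 * pi * n)
Step 1 — P_W = 6914.6 kW * 1000 = 6914600.0 W
Step 2 — 2 * pi * n = 2 * pi * 2.0 = 12.566371
Step 3 — Q = 6914600.0 / 12.566371 ≈ 550250 N·m (5 s.f.)

550250 N·m


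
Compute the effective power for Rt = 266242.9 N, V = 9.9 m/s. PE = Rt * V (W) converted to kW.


Formula: PE = Rt * V / 1000 (kW)
Step 1 — PE (W) = 266242.9 * 9.9 = 2635804.71 W
Step 2 — PE (kW) = 2635804.71 / 1000 ≈ 2635.8 kW (5 s.f.)

2635.8 kW


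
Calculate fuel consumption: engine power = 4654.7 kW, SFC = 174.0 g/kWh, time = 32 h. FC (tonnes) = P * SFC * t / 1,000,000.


Formula: FC (tonnes) = P * SFC * t / 1,000,000
Step 1 — P * SFC * t = 4654.7 * 174.0 * 32 = 25917369.6 g
Step 2 — FC (tonnes) = 25917369.6 / 1,000,000 ≈ 25.917 tonnes (5 s.f.)

25.917 tonnes


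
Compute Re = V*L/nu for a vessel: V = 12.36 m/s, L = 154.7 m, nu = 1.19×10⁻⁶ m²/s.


Formula: Re = V * L / nu
Step 1 — V * L = 12.36 * 154.7 = 1912.092 m^2/s
Step 2 — Re = 1912.092 / 1.19e-6 = 1.61e+09

1.61e+09


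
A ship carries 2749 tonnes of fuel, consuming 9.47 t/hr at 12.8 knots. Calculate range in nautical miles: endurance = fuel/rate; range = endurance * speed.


Formula: endurance = fuel / rate; range = endurance * speed
Step 1 — endurance = 2749 / 9.47 = 290.2851 hours
Step 2 — range = 290.2851 * 12.8 ≈ 3715.6 nautical miles (5 s.f.)

3715.6 NM


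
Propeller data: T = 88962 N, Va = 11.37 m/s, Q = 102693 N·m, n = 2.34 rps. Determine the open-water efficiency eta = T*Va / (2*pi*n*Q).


Formula: eta = T * Va / (2 * pi * n * Q)
Step 1 — numerator = T * Va = 88962 * 11.37 = 1011497.94
Step 2 — 2 * pi * n = 2 * pi * 2.34 = 14.702654
Step 3 — denominator = 14.702654 * 102693 = 1509859.65
Step 4 — eta = 1011497.94 / 1509859.65 ≈ 0.66993 (5 s.f.)

0.66993


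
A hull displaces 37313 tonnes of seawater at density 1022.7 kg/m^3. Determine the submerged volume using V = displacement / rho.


Formula: V = mass / rho
Step 1 — convert tonnes to kg: 37313 t * 1000 = 37313000 kg
Step 2 — V = 37313000 / 1022.7 ≈ 36485 m^3 (5 s.f.)

36485 m^3


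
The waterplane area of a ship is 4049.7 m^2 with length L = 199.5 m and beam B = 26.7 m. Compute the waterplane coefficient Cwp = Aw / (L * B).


Formula: Cwp = Aw / (L * B)
Step 1 — L * B = 199.5 * 26.7 = 5326.65 m^2
Step 2 — Cwp = 4049.7 / 5326.65 ≈ 0.76027 (5 s.f.)

0.76027


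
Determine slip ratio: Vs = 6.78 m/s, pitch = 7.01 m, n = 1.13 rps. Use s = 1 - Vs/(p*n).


Formula: s = 1 - Vs / (p * n)
Step 1 — p * n = 7.01 * 1.13 = 7.9213
Step 2 — Vs / (p*n) = 6.78 / 7.9213 = 0.85592 (6 d.p.)
Step 3 — s = 1 - 0.85592 = 0.14408

0.14408


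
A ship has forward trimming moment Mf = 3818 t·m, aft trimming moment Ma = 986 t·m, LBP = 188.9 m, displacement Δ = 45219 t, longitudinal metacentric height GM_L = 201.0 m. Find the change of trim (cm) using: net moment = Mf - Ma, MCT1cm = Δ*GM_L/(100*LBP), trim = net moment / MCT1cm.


Formula: net trimming moment = Mf - Ma; MCT1cm = Δ*GM_L/(100*LBP); trim = net moment / MCT1cm
Step 1 — net trimming moment = 3818 - 986 = 2832 t·m
Step 2 — MCT1cm = 45219 * 201.0 / (100 * 188.9) = 481.1551 t·m/cm
Step 3 — trim = 2832 / 481.1551 ≈ 5.8858 cm (5 s.f.)

5.8858 cm


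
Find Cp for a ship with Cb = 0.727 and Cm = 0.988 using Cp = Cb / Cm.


Formula: Cp = Cb / Cm
Substituting: Cp = 0.727 / 0.988
Result: Cp ≈ 0.73583 (5 s.f.)

0.73583


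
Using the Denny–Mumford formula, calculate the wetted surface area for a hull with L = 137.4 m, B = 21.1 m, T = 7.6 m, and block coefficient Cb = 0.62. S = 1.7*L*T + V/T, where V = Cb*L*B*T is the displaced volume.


Formula: S = 1.7*L*T + V/T with V = Cb*L*B*T, i.e. S = L * (1.7*T + Cb*B)
Step 1 — 1.7*T = 1.7 * 7.6 = 12.92 m
Step 2 — Cb*B = 0.62 * 21.1 = 13.082 m
Step 3 — 1.7*T + Cb*B = 12.92 + 13.082 = 26.002 m
Step 4 — S = 137.4 * 26.002 ≈ 3572.7 m^2 (5 s.f.)

3572.7 m^2


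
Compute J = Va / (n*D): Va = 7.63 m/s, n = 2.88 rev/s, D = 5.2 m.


Formula: J = Va / (n * D)
Step 1 — n * D = 2.88 * 5.2 = 14.976
Step 2 — J = 7.63 / 14.976 ≈ 0.50948 (5 s.f.)

0.50948


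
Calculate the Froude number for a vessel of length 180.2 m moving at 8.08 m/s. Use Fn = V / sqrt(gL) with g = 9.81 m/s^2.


Formula: Fn = V / sqrt(g * L)
Step 1 — g * L = 9.81 * 180.2 = 1767.762
Step 2 — sqrt(g * L) = sqrt(1767.762) = 42.044762
Step 3 — Fn = 8.08 / 42.044762 ≈ 0.19218 (5 s.f.)

0.19218


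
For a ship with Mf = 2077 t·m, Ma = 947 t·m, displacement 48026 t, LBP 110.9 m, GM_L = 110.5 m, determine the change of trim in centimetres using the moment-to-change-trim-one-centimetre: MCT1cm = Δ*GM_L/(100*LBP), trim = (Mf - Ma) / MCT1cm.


Formula: net trimming moment = Mf - Ma; MCT1cm = Δ*GM_L/(100*LBP); trim = net moment / MCT1cm
Step 1 — net trimming moment = 2077 - 947 = 1130 t·m
Step 2 — MCT1cm = 48026 * 110.5 / (100 * 110.9) = 478.5278 t·m/cm
Step 3 — trim = 1130 / 478.5278 ≈ 2.3614 cm (5 s.f.)

2.3614 cm


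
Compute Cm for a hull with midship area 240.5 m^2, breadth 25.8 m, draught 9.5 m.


Formula: Cm = Am / (B * T)
Step 1 — B * T = 25.8 * 9.5 = 245.1 m^2
Step 2 — Cm = 240.5 / 245.1 ≈ 0.98123 (5 s.f.)

0.98123


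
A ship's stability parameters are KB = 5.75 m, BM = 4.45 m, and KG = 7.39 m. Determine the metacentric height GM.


Formula: GM = KB + BM - KG
Step 1 — KM = KB + BM = 5.75 + 4.45 = 10.2 m
Step 2 — GM = KM - KG = 10.2 - 7.39 = 2.81 m

2.81 m


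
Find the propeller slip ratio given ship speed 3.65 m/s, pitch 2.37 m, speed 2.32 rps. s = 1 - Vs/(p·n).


Formula: s = 1 - Vs / (p * n)
Step 1 — p * n = 2.37 * 2.32 = 5.4984
Step 2 — Vs / (p*n) = 3.65 / 5.4984 = 0.663829 (6 d.p.)
Step 3 — s = 1 - 0.663829 = 0.336171

0.336171


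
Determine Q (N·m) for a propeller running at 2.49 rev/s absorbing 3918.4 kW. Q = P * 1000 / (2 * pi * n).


Formula: Q = P_W / (2 * pi * n)
Step 1 — P_W = 3918.4 kW * 1000 = 3918400.0 W
Step 2 — 2 * pi * n = 2 * pi * 2.49 = 15.645131
Step 3 — Q = 3918400.0 / 15.645131 ≈ 250450 N·m (5 s.f.)

250450 N·m


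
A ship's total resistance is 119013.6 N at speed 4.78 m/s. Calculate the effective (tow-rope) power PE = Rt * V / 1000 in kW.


Formula: PE = Rt * V / 1000 (kW)
Step 1 — PE (W) = 119013.6 * 4.78 = 568885.008 W
Step 2 — PE (kW) = 568885.008 / 1000 ≈ 568.89 kW (5 s.f.)

568.89 kW


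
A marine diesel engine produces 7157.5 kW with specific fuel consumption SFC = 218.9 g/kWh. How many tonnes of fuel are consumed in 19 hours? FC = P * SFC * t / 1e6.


Formula: FC (tonnes) = P * SFC * t / 1,000,000
Step 1 — P * SFC * t = 7157.5 * 218.9 * 19 = 29768758.25 g
Step 2 — FC (tonnes) = 29768758.25 / 1,000,000 ≈ 29.769 tonnes (5 s.f.)

29.769 tonnes


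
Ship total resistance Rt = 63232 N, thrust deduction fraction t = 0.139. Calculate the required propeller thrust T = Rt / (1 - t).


Formula: T = Rt / (1 - t)
Step 1 — (1 - t) = 1 - 0.139 = 0.861
Step 2 — T = 63232 / 0.861 ≈ 73440 N (5 s.f.)

73440 N


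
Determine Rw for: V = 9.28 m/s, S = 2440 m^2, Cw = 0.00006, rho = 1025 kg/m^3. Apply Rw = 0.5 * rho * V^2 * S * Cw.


Formula: Rw = 0.5 * rho * V^2 * S * Cw
Step 1 — V^2 = 9.28^2 = 86.1184
Step 2 — 0.5 * rho * V^2 = 0.5 * 1025 * 86.1184 = 44135.68
Step 3 — Rw = 44135.68 * 2440 * 0.00006 ≈ 6461.5 N (5 s.f.)

6461.5 N


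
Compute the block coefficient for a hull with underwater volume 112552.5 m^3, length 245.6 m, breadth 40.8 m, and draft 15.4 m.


Formula: Cb = V / (L * B * T)
Step 1 — L * B * T = 245.6 * 40.8 * 15.4 = 154315.392 m^3
Step 2 — Cb = 112552.5 / 154315.392 ≈ 0.72937 (5 s.f.)

0.72937


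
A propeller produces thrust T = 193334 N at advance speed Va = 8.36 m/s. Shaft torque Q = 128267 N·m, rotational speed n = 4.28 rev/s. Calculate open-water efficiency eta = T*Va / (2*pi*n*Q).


Formula: eta = T * Va / (2 * pi * n * Q)
Step 1 — numerator = T * Va = 193334 * 8.36 = 1616272.24
Step 2 — 2 * pi * n = 2 * pi * 4.28 = 26.892033
Step 3 — denominator = 26.892033 * 128267 = 3449360.4
Step 4 — eta = 1616272.24 / 3449360.4 ≈ 0.46857 (5 s.f.)

0.46857


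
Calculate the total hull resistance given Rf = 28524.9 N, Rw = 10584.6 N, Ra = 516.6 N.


Formula: Rt = Rf + Rw + Ra
Substituting: Rt = 28524.9 + 10584.6 + 516.6
Result: Rt = 39626.1 N

39626.1 N


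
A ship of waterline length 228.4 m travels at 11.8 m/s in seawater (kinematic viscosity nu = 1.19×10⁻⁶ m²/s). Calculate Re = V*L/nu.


Formula: Re = V * L / nu
Step 1 — V * L = 11.8 * 228.4 = 2695.12 m^2/s
Step 2 — Re = 2695.12 / 1.19e-6 = 2.26e+09

2.26e+09


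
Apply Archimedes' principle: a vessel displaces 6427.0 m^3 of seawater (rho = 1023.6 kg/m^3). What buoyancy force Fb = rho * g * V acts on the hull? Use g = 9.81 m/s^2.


Formula: Fb = rho * g * V
Substituting: Fb = 1023.6 * 9.81 * 6427.0
Intermediate: 1023.6 * 9.81 = 10041.516
Result: Fb = 10041.516 * 6427.0 ≈ 64537000 N (5 s.f.)

64537000 N


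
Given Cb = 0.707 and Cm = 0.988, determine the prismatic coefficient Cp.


Formula: Cp = Cb / Cm
Substituting: Cp = 0.707 / 0.988
Result: Cp ≈ 0.71559 (5 s.f.)

0.71559


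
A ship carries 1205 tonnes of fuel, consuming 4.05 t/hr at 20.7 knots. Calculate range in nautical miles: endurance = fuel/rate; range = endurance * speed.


Formula: endurance = fuel / rate; range = endurance * speed
Step 1 — endurance = 1205 / 4.05 = 297.5309 hours
Step 2 — range = 297.5309 * 20.7 ≈ 6158.9 nautical miles (5 s.f.)

6158.9 NM


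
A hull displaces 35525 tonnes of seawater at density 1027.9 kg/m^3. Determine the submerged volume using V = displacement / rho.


Formula: V = mass / rho
Step 1 — convert tonnes to kg: 35525 t * 1000 = 35525000 kg
Step 2 — V = 35525000 / 1027.9 ≈ 34561 m^3 (5 s.f.)

34561 m^3


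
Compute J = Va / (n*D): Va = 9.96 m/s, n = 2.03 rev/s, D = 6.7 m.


Formula: J = Va / (n * D)
Step 1 — n * D = 2.03 * 6.7 = 13.601
Step 2 — J = 9.96 / 13.601 ≈ 0.73230 (5 s.f.)

0.73230


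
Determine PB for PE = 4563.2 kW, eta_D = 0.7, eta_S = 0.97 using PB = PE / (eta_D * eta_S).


Formula: PB = PE / (eta_D * eta_S)
Step 1 — combined efficiency = eta_D * eta_S = 0.7 * 0.97 = 0.679
Step 2 — PB = 4563.2 / 0.679 ≈ 6720.5 kW (5 s.f.)

6720.5 kW


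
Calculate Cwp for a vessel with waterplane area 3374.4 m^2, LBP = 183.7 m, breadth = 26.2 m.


Formula: Cwp = Aw / (L * B)
Step 1 — L * B = 183.7 * 26.2 = 4812.94 m^2
Step 2 — Cwp = 3374.4 / 4812.94 ≈ 0.70111 (5 s.f.)

0.70111


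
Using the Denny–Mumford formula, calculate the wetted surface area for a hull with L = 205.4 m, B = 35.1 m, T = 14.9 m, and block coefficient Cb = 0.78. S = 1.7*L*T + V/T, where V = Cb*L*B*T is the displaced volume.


Formula: S = 1.7*L*T + V/T with V = Cb*L*B*T, i.e. S = L * (1.7*T + Cb*B)
Step 1 — 1.7*T = 1.7 * 14.9 = 25.33 m
Step 2 — Cb*B = 0.78 * 35.1 = 27.378 m
Step 3 — 1.7*T + Cb*B = 25.33 + 27.378 = 52.708 m
Step 4 — S = 205.4 * 52.708 ≈ 10826 m^2 (5 s.f.)

10826 m^2


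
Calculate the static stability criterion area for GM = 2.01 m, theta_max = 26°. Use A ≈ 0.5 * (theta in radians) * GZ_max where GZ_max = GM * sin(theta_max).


Formula: GZ_max = GM * sin(theta); Area = 0.5 * theta_rad * GZ_max
Step 1 — GZ_max = 2.01 * sin(26°) = 2.01 * 0.438371 = 0.881126 m
Step 2 — theta_rad = 26 * pi/180 = 0.453786 rad
Step 3 — Area = 0.5 * 0.453786 * 0.881126 ≈ 0.19992 m·rad (5 s.f.)

0.19992 m·rad


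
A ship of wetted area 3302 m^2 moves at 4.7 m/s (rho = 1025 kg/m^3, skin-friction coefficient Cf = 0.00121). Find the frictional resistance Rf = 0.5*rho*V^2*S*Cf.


Formula: Rf = 0.5 * rho * V^2 * S * Cf
Step 1 — V^2 = 4.7^2 = 22.09
Step 2 — 0.5 * rho * V^2 = 0.5 * 1025 * 22.09 = 11321.125
Step 3 — Rf = 11321.125 * 3302 * 0.00121 ≈ 45233 N (5 s.f.)

45233 N


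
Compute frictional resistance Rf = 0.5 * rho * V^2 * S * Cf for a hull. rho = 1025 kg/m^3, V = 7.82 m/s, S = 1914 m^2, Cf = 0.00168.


Formula: Rf = 0.5 * rho * V^2 * S * Cf
Step 1 — V^2 = 7.82^2 = 61.1524
Step 2 — 0.5 * rho * V^2 = 0.5 * 1025 * 61.1524 = 31340.605
Step 3 — Rf = 31340.605 * 1914 * 0.00168 ≈ 100780 N (5 s.f.)

100780 N


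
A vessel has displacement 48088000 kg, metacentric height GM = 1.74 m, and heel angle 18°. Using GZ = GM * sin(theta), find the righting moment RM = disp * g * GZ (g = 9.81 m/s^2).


Formula: GZ = GM * sin(theta); RM = disp * g * GZ
Step 1 — GZ = 1.74 * sin(18°) = 1.74 * 0.309017 = 0.53769 m
Step 2 — RM = 48088000 * 9.81 * 0.53769 ≈ 253650000 N·m (5 s.f.)

253650000 N·m


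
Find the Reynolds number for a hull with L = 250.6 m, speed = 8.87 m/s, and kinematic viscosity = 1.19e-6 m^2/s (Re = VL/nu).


Formula: Re = V * L / nu
Step 1 — V * L = 8.87 * 250.6 = 2222.822 m^2/s
Step 2 — Re = 2222.822 / 1.19e-6 = 1.87e+09

1.87e+09


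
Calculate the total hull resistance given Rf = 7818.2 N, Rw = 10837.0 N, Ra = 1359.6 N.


Formula: Rt = Rf + Rw + Ra
Substituting: Rt = 7818.2 + 10837.0 + 1359.6
Result: Rt = 20014.8 N

20014.8 N


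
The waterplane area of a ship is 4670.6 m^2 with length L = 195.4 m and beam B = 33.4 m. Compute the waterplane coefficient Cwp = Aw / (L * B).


Formula: Cwp = Aw / (L * B)
Step 1 — L * B = 195.4 * 33.4 = 6526.36 m^2
Step 2 — Cwp = 4670.6 / 6526.36 ≈ 0.71565 (5 s.f.)

0.71565


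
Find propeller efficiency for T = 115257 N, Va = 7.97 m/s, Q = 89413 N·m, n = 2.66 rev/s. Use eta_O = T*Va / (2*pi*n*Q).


Formula: eta = T * Va / (2 * pi * n * Q)
Step 1 — numerator = T * Va = 115257 * 7.97 = 918598.29
Step 2 — 2 * pi * n = 2 * pi * 2.66 = 16.713273
Step 3 — denominator = 16.713273 * 89413 = 1494383.88
Step 4 — eta = 918598.29 / 1494383.88 ≈ 0.61470 (5 s.f.)

0.61470


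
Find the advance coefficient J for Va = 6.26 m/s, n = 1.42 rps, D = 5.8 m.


Formula: J = Va / (n * D)
Step 1 — n * D = 1.42 * 5.8 = 8.236
Step 2 — J = 6.26 / 8.236 ≈ 0.76008 (5 s.f.)

0.76008


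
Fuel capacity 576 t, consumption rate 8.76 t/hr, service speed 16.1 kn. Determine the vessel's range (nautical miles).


Formula: endurance = fuel / rate; range = endurance * speed
Step 1 — endurance = 576 / 8.76 = 65.7534 hours
Step 2 — range = 65.7534 * 16.1 ≈ 1058.6 nautical miles (5 s.f.)

1058.6 NM


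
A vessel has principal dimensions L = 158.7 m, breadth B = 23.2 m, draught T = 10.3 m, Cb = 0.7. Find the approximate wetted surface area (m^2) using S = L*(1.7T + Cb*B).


Formula: S = 1.7*L*T + V/T with V = Cb*L*B*T, i.e. S = L * (1.7*T + Cb*B)
Step 1 — 1.7*T = 1.7 * 10.3 = 17.51 m
Step 2 — Cb*B = 0.7 * 23.2 = 16.24 m
Step 3 — 1.7*T + Cb*B = 17.51 + 16.24 = 33.75 m
Step 4 — S = 158.7 * 33.75 ≈ 5356.1 m^2 (5 s.f.)

5356.1 m^2


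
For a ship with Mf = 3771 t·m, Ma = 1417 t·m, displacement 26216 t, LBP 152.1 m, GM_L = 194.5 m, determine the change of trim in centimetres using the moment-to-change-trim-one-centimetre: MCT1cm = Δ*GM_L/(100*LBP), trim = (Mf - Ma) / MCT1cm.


Formula: net trimming moment = Mf - Ma; MCT1cm = Δ*GM_L/(100*LBP); trim = net moment / MCT1cm
Step 1 — net trimming moment = 3771 - 1417 = 2354 t·m
Step 2 — MCT1cm = 26216 * 194.5 / (100 * 152.1) = 335.2408 t·m/cm
Step 3 — trim = 2354 / 335.2408 ≈ 7.0218 cm (5 s.f.)

7.0218 cm


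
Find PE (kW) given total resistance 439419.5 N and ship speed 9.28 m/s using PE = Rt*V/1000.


Formula: PE = Rt * V / 1000 (kW)
Step 1 — PE (W) = 439419.5 * 9.28 = 4077812.96 W
Step 2 — PE (kW) = 4077812.96 / 1000 ≈ 4077.8 kW (5 s.f.)

4077.8 kW


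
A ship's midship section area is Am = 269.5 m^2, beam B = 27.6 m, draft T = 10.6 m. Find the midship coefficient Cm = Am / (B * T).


Formula: Cm = Am / (B * T)
Step 1 — B * T = 27.6 * 10.6 = 292.56 m^2
Step 2 — Cm = 269.5 / 292.56 ≈ 0.92118 (5 s.f.)

0.92118


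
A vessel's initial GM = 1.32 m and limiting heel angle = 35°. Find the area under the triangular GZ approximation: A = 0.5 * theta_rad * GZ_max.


Formula: GZ_max = GM * sin(theta); Area = 0.5 * theta_rad * GZ_max
Step 1 — GZ_max = 1.32 * sin(35°) = 1.32 * 0.573576 = 0.75712 m
Step 2 — theta_rad = 35 * pi/180 = 0.610865 rad
Step 3 — Area = 0.5 * 0.610865 * 0.75712 ≈ 0.23125 m·rad (5 s.f.)

0.23125 m·rad


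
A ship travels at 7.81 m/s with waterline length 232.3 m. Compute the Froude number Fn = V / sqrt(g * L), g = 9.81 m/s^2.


Formula: Fn = V / sqrt(g * L)
Step 1 — g * L = 9.81 * 232.3 = 2278.863
Step 2 — sqrt(g * L) = sqrt(2278.863) = 47.737438
Step 3 — Fn = 7.81 / 47.737438 ≈ 0.16360 (5 s.f.)

0.16360


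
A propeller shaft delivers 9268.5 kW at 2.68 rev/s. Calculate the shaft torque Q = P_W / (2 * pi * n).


Formula: Q = P_W / (2 * pi * n)
Step 1 — P_W = 9268.5 kW * 1000 = 9268500.0 W
Step 2 — 2 * pi * n = 2 * pi * 2.68 = 16.838937
Step 3 — Q = 9268500.0 / 16.838937 ≈ 550420 N·m (5 s.f.)

550420 N·m


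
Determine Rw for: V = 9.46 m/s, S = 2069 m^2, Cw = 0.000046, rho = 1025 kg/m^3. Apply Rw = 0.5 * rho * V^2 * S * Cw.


Formula: Rw = 0.5 * rho * V^2 * S * Cw
Step 1 — V^2 = 9.46^2 = 89.4916
Step 2 — 0.5 * rho * V^2 = 0.5 * 1025 * 89.4916 = 45864.445
Step 3 — Rw = 45864.445 * 2069 * 0.000046 ≈ 4365.1 N (5 s.f.)

4365.1 N


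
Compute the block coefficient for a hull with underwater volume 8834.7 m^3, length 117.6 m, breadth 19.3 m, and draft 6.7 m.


Formula: Cb = V / (L * B * T)
Step 1 — L * B * T = 117.6 * 19.3 * 6.7 = 15206.856 m^3
Step 2 — Cb = 8834.7 / 15206.856 ≈ 0.58097 (5 s.f.)

0.58097


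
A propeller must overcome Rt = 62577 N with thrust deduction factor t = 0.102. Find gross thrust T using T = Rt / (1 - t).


Formula: T = Rt / (1 - t)
Step 1 — (1 - t) = 1 - 0.102 = 0.898
Step 2 — T = 62577 / 0.898 ≈ 69685 N (5 s.f.)

69685 N


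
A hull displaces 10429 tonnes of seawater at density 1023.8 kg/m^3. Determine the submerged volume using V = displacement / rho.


Formula: V = mass / rho
Step 1 — convert tonnes to kg: 10429 t * 1000 = 10429000 kg
Step 2 — V = 10429000 / 1023.8 ≈ 10187 m^3 (5 s.f.)

10187 m^3


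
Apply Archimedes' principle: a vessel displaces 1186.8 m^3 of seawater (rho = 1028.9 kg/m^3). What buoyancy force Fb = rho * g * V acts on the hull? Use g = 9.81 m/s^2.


Formula: Fb = rho * g * V
Substituting: Fb = 1028.9 * 9.81 * 1186.8
Intermediate: 1028.9 * 9.81 = 10093.509
Result: Fb = 10093.509 * 1186.8 ≈ 11979000 N (5 s.f.)

11979000 N


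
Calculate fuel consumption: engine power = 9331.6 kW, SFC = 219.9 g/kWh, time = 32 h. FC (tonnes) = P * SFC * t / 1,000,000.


Formula: FC (tonnes) = P * SFC * t / 1,000,000
Step 1 — P * SFC * t = 9331.6 * 219.9 * 32 = 65664602.88 g
Step 2 — FC (tonnes) = 65664602.88 / 1,000,000 ≈ 65.665 tonnes (5 s.f.)

65.665 tonnes


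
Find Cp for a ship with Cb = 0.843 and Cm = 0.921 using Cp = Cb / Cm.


Formula: Cp = Cb / Cm
Substituting: Cp = 0.843 / 0.921
Result: Cp ≈ 0.91531 (5 s.f.)

0.91531


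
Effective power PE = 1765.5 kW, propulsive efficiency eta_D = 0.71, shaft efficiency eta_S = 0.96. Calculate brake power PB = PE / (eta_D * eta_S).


Formula: PB = PE / (eta_D * eta_S)
Step 1 — combined efficiency = eta_D * eta_S = 0.71 * 0.96 = 0.6816
Step 2 — PB = 1765.5 / 0.6816 ≈ 2590.2 kW (5 s.f.)

2590.2 kW


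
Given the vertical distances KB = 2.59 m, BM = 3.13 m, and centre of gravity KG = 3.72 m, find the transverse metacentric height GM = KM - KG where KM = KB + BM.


Formula: GM = KB + BM - KG
Step 1 — KM = KB + BM = 2.59 + 3.13 = 5.72 m
Step 2 — GM = KM - KG = 5.72 - 3.72 = 2.0 m

2.0 m


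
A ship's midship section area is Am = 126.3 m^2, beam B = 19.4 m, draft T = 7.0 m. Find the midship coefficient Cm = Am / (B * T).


Formula: Cm = Am / (B * T)
Step 1 — B * T = 19.4 * 7.0 = 135.8 m^2
Step 2 — Cm = 126.3 / 135.8 ≈ 0.93004 (5 s.f.)

0.93004


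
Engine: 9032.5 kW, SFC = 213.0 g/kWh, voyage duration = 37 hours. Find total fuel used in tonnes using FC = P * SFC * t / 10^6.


Formula: FC (tonnes) = P * SFC * t / 1,000,000
Step 1 — P * SFC * t = 9032.5 * 213.0 * 37 = 71185132.5 g
Step 2 — FC (tonnes) = 71185132.5 / 1,000,000 ≈ 71.185 tonnes (5 s.f.)

71.185 tonnes


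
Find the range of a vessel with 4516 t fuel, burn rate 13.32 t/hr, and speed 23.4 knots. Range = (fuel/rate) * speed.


Formula: endurance = fuel / rate; range = endurance * speed
Step 1 — endurance = 4516 / 13.32 = 339.039 hours
Step 2 — range = 339.039 * 23.4 ≈ 7933.5 nautical miles (5 s.f.)

7933.5 NM


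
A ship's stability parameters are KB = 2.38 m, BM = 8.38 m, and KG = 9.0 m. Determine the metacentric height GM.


Formula: GM = KB + BM - KG
Step 1 — KM = KB + BM = 2.38 + 8.38 = 10.76 m
Step 2 — GM = KM - KG = 10.76 - 9.0 = 1.76 m

1.76 m


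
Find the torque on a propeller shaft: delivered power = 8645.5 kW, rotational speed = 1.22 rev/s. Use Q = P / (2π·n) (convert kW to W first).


Formula: Q = P_W / (2 * pi * n)
Step 1 — P_W = 8645.5 kW * 1000 = 8645500.0 W
Step 2 — 2 * pi * n = 2 * pi * 1.22 = 7.665486
Step 3 — Q = 8645500.0 / 7.665486 ≈ 1127800 N·m (5 s.f.)

1127800 N·m
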